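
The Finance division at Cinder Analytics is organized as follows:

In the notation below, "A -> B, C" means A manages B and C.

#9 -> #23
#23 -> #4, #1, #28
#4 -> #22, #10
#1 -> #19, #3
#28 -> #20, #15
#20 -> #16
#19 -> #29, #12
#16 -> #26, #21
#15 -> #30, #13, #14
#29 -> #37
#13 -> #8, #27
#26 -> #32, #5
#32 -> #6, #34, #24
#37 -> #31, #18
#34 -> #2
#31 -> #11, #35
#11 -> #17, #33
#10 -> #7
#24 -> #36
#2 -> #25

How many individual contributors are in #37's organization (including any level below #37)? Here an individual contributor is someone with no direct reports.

4

The people in #37's organization with no one reporting to them are #18, #35, #33, #17. That is 4.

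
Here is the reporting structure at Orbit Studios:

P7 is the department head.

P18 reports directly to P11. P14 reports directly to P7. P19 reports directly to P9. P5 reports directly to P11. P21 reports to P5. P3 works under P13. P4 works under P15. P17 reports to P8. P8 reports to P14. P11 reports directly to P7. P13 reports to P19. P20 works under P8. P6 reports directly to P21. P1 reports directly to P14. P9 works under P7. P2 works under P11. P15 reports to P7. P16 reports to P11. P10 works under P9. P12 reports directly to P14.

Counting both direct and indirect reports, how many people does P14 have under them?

P14 directly manages P8, P12, P1. Under P8: P17, P20 (2). P12 has no reports. P1 has no reports. So P14's organization is 3 direct reports plus everyone under them: 3 + 1 + 1 = 5.

5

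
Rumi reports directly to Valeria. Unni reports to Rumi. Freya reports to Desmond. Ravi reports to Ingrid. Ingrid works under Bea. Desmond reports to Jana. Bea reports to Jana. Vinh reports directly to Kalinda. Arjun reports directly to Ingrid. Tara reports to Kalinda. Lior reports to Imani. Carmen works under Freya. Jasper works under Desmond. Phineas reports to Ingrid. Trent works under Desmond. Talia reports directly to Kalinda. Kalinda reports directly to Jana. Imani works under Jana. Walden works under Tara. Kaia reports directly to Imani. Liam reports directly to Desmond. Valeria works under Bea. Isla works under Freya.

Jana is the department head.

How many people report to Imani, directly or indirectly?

Imani directly manages Kaia, Lior. Kaia has no reports. Lior has no reports. So Imani's organization is 2 direct reports plus everyone under them: 1 + 1 = 2.

2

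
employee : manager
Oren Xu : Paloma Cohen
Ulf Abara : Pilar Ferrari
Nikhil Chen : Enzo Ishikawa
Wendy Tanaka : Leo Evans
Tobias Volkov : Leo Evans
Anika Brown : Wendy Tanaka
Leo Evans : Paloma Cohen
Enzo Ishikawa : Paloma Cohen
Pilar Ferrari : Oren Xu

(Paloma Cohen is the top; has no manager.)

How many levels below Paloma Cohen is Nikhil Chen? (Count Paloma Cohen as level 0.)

2

Chain from Nikhil Chen up to Paloma Cohen: Nikhil Chen → Enzo Ishikawa → Paloma Cohen. That is 2 steps up, so Nikhil Chen is 2 levels below Paloma Cohen.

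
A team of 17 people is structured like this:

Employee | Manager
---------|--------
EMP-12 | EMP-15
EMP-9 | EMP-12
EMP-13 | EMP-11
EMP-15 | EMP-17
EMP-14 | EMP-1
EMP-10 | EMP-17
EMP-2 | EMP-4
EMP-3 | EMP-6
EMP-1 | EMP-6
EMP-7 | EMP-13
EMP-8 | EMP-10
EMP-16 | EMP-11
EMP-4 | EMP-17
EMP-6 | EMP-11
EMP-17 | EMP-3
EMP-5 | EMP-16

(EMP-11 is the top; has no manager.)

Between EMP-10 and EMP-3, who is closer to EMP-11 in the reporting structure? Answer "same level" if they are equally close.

EMP-3

EMP-10 is 4 levels below EMP-11; EMP-3 is 2. EMP-3 is higher.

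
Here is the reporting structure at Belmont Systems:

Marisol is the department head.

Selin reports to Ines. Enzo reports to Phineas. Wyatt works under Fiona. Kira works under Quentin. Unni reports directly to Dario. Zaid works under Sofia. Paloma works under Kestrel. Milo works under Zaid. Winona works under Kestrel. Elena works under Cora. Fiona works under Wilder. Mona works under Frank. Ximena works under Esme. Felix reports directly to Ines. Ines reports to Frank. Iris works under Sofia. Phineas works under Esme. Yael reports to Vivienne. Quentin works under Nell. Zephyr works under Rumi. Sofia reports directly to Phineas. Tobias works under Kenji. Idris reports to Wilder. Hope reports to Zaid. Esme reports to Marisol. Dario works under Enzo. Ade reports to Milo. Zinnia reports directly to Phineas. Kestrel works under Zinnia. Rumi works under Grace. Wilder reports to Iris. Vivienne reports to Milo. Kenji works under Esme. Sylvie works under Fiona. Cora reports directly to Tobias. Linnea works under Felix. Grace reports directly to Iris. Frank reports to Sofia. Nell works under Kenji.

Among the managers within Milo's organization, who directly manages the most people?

Milo

Direct-report counts within Milo's organization: Milo has 2; Vivienne has 1. The largest is 2, held by Milo.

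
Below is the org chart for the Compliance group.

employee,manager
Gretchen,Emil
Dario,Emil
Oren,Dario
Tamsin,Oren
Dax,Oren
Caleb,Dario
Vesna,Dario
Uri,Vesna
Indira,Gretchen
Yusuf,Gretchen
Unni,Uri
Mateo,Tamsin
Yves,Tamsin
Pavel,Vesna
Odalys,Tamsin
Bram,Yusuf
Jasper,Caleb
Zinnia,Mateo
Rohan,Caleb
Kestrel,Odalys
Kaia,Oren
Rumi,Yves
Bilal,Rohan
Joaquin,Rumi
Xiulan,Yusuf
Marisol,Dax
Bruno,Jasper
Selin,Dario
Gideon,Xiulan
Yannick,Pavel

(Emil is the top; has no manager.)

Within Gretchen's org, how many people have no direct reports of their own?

3

The people in Gretchen's organization with no one reporting to them are Gideon, Bram, Indira. That is 3.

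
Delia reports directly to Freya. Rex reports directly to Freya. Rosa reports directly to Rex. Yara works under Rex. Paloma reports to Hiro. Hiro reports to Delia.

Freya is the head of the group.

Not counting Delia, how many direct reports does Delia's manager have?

1

Delia reports to Freya. Freya's other direct reports are Rex — 1 peer.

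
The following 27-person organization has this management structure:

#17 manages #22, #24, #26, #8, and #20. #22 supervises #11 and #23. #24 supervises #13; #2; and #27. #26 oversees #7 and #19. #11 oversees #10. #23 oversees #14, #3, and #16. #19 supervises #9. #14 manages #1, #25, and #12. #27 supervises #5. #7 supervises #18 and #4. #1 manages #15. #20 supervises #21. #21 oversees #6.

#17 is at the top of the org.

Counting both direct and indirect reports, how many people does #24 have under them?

#24 directly manages #27, #2, #13. Under #27: #5 (1). #2 has no reports. #13 has no reports. So #24's organization is 3 direct reports plus everyone under them: 2 + 1 + 1 = 4.

4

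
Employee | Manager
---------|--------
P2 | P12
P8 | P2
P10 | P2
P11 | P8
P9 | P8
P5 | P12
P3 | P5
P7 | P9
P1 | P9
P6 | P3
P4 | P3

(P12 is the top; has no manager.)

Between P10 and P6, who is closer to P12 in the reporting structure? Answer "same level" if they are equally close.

P10

P10 is 2 levels below P12; P6 is 3. P10 is higher.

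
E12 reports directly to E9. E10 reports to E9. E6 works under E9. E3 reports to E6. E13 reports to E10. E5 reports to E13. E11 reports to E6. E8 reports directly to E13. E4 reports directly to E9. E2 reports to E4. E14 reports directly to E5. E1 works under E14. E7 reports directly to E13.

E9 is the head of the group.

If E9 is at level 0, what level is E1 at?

5

Chain from E1 up to E9: E1 → E14 → E5 → E13 → E10 → E9. That is 5 steps up, so E1 is 5 levels below E9.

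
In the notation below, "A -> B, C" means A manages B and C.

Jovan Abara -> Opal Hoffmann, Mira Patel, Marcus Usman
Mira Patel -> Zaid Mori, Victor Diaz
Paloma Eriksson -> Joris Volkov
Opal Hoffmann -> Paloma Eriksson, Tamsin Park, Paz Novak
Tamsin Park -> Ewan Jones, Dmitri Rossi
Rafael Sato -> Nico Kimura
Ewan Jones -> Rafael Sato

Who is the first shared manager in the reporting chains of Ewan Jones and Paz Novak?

Ewan Jones's chain of managers is Tamsin Park, Opal Hoffmann, Jovan Abara. Paz Novak's chain of managers is Opal Hoffmann, Jovan Abara. The first manager that appears in both chains is Opal Hoffmann.

Opal Hoffmann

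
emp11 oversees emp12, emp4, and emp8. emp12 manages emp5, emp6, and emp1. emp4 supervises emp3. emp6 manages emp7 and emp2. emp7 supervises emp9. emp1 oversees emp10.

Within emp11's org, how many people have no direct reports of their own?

The people in emp11's organization with no one reporting to them are emp8, emp3, emp10, emp2, emp9, emp5. That is 6.

6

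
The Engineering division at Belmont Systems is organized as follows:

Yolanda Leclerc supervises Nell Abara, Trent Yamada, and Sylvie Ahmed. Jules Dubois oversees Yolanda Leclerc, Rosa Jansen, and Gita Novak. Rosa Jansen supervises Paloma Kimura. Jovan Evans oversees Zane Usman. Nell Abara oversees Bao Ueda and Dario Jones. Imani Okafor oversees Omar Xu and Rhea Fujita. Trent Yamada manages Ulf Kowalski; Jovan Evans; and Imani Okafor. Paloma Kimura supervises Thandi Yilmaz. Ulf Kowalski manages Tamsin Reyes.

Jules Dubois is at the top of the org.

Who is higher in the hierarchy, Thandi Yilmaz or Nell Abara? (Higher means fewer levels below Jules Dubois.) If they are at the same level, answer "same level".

Nell Abara

Thandi Yilmaz is 3 levels below Jules Dubois; Nell Abara is 2. Nell Abara is higher.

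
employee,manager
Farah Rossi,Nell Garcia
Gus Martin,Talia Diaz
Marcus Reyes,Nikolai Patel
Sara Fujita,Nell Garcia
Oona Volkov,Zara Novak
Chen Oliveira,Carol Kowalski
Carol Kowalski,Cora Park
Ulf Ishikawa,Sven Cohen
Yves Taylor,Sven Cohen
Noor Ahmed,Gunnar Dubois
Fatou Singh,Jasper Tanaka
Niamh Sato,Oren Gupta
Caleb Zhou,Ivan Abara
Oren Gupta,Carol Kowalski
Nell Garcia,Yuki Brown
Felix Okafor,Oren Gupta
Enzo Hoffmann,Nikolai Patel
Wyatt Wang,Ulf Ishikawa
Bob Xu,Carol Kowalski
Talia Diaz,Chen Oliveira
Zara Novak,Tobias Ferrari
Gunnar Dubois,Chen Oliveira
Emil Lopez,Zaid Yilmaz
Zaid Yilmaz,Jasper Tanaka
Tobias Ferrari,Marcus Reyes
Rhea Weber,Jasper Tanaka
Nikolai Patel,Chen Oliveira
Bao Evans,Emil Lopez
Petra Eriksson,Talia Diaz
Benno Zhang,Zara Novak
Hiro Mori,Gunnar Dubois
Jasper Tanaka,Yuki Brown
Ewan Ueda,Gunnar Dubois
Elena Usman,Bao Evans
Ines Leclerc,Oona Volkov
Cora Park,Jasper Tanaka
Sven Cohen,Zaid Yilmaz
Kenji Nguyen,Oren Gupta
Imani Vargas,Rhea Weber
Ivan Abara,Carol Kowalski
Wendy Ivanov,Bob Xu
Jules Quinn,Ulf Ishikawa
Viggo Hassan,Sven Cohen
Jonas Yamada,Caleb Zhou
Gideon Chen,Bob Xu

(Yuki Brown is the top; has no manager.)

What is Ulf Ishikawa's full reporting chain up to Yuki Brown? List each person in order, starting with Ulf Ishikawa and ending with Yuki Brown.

Ulf Ishikawa reports to Sven Cohen. Sven Cohen reports to Zaid Yilmaz. Zaid Yilmaz reports to Jasper Tanaka. Jasper Tanaka reports to Yuki Brown. Yuki Brown is at the top.

Ulf Ishikawa -> Sven Cohen -> Zaid Yilmaz -> Jasper Tanaka -> Yuki Brown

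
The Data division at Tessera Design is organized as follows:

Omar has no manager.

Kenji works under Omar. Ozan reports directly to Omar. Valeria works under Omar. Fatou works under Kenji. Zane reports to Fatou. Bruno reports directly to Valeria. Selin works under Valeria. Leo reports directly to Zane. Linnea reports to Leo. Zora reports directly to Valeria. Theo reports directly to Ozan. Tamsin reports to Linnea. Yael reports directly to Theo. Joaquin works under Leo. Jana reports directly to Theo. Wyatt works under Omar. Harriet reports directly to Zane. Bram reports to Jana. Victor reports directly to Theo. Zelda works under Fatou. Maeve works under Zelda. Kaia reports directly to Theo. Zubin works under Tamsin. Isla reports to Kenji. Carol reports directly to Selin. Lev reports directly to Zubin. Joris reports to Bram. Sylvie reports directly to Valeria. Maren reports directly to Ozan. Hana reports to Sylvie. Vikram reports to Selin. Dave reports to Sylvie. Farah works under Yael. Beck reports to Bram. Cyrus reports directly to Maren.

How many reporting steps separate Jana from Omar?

Chain from Jana up to Omar: Jana → Theo → Ozan → Omar. That is 3 steps up, so Jana is 3 levels below Omar.

3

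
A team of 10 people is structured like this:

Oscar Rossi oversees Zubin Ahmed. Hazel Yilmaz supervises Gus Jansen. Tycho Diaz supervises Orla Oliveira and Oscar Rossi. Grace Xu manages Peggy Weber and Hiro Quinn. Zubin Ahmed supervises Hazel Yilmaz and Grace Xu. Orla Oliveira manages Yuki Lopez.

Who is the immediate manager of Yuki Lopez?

Orla Oliveira

Yuki Lopez reports directly to Orla Oliveira.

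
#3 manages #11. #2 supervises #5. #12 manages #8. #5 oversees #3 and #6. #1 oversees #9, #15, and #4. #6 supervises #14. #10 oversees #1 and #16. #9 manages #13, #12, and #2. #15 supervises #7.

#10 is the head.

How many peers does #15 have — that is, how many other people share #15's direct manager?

#15 reports to #1. #1's other direct reports are #9, #4 — 2 peers.

2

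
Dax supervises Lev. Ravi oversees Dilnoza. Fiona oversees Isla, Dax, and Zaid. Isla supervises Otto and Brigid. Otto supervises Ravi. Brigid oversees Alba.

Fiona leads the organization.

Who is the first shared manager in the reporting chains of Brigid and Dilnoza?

Isla

Brigid's chain of managers is Isla, Fiona. Dilnoza's chain of managers is Ravi, Otto, Isla, Fiona. The first manager that appears in both chains is Isla.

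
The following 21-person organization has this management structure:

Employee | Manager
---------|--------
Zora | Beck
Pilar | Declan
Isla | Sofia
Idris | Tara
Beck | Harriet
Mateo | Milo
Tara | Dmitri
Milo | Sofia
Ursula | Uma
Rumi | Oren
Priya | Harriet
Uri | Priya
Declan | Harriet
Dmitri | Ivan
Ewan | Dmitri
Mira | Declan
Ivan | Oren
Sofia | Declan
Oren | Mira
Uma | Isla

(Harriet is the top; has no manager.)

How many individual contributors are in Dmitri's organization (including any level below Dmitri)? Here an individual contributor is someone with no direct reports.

2

The people in Dmitri's organization with no one reporting to them are Ewan, Idris. That is 2.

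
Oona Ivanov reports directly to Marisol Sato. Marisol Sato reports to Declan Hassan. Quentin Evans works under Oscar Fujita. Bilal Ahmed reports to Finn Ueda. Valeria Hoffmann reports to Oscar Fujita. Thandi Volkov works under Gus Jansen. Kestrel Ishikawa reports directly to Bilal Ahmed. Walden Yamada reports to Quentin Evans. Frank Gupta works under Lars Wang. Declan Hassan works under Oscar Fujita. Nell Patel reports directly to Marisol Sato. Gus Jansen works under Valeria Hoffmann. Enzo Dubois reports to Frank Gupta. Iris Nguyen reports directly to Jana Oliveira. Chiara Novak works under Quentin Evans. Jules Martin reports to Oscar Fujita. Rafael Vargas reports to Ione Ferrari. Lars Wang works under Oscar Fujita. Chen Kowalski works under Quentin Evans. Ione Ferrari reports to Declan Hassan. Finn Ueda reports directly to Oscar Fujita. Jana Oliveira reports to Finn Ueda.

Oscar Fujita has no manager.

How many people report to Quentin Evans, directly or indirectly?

3

Quentin Evans directly manages Walden Yamada, Chen Kowalski, Chiara Novak. Walden Yamada has no reports. Chen Kowalski has no reports. Chiara Novak has no reports. So Quentin Evans's organization is 3 direct reports plus everyone under them: 1 + 1 + 1 = 3.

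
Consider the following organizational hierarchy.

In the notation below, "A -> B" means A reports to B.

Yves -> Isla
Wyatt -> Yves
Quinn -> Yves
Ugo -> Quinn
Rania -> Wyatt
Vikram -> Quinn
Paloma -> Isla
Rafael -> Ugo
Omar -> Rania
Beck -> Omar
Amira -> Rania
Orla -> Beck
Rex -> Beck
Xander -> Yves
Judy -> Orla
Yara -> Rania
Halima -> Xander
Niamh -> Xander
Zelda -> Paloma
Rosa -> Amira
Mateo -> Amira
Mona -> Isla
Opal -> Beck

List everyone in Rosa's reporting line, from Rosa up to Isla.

Rosa -> Amira -> Rania -> Wyatt -> Yves -> Isla

Rosa reports to Amira. Amira reports to Rania. Rania reports to Wyatt. Wyatt reports to Yves. Yves reports to Isla. Isla is at the top.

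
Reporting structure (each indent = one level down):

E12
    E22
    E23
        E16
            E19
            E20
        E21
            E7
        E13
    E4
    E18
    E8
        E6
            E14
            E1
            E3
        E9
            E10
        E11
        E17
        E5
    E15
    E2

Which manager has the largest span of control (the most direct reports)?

Direct-report counts: E12 has 7; E8 has 5; E9 has 1; E6 has 3; E23 has 3; E21 has 1; E16 has 2. The largest is 7, held by E12.

E12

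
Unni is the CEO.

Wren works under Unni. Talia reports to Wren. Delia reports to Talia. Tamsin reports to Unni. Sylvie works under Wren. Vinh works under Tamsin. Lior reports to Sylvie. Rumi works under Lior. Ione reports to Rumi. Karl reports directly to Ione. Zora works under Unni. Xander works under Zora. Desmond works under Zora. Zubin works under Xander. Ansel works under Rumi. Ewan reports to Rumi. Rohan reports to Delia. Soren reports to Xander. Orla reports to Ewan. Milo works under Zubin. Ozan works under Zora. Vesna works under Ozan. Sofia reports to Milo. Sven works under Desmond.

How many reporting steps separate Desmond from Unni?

2

Chain from Desmond up to Unni: Desmond → Zora → Unni. That is 2 steps up, so Desmond is 2 levels below Unni.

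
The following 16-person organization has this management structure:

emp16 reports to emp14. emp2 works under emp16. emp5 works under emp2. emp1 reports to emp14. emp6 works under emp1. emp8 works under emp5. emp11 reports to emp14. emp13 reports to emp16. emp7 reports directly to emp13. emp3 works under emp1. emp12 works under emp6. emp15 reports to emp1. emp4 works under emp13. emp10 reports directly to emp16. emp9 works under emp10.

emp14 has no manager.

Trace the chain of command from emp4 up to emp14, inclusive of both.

emp4 reports to emp13. emp13 reports to emp16. emp16 reports to emp14. emp14 is at the top.

emp4 -> emp13 -> emp16 -> emp14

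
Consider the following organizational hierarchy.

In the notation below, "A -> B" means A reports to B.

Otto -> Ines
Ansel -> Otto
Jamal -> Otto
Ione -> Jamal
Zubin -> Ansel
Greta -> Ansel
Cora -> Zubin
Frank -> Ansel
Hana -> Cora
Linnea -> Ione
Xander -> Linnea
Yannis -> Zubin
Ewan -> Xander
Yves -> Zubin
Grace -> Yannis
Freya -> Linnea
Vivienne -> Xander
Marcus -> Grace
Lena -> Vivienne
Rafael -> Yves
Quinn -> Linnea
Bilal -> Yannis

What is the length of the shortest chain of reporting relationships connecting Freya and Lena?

4

Freya is 1 level below Linnea, and Lena is 3 levels below Linnea (their lowest common manager). The shortest path runs up from Freya to Linnea and back down to Lena: 1 + 3 = 4 links.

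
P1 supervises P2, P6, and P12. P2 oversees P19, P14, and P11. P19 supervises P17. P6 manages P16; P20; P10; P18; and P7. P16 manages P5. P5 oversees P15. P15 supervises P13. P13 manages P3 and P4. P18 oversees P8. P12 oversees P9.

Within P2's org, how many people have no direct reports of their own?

3

The people in P2's organization with no one reporting to them are P11, P14, P17. That is 3.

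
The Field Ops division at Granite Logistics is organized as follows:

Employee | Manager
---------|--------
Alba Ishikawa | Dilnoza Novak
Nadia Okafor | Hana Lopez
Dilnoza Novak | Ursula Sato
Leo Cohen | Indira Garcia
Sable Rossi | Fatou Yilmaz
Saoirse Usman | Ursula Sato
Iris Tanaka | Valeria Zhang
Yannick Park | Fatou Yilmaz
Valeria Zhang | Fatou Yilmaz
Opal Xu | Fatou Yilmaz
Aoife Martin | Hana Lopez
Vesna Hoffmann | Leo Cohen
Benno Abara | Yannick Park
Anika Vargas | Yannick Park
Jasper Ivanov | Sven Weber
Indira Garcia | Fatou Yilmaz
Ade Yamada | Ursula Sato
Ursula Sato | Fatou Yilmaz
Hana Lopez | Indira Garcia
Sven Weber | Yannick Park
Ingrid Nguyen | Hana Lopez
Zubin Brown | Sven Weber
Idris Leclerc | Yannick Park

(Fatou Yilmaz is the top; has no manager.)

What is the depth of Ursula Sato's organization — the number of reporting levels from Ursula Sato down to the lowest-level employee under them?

The longest chain under Ursula Sato runs Ursula Sato → Dilnoza Novak → Alba Ishikawa, which is 2 levels below Ursula Sato.

2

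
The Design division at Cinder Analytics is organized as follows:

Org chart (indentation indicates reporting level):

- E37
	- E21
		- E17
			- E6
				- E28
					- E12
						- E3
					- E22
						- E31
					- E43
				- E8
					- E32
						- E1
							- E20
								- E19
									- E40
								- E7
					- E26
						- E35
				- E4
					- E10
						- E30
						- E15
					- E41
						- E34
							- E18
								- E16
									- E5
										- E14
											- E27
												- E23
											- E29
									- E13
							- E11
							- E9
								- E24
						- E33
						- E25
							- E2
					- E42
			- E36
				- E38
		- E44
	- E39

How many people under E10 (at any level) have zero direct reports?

2

The people in E10's organization with no one reporting to them are E15, E30. That is 2.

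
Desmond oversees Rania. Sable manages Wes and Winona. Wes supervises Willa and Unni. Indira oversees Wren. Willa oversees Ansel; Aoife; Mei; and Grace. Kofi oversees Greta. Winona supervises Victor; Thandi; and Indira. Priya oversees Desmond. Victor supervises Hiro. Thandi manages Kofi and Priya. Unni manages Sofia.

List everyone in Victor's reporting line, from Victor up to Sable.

Victor reports to Winona. Winona reports to Sable. Sable is at the top.

Victor -> Winona -> Sable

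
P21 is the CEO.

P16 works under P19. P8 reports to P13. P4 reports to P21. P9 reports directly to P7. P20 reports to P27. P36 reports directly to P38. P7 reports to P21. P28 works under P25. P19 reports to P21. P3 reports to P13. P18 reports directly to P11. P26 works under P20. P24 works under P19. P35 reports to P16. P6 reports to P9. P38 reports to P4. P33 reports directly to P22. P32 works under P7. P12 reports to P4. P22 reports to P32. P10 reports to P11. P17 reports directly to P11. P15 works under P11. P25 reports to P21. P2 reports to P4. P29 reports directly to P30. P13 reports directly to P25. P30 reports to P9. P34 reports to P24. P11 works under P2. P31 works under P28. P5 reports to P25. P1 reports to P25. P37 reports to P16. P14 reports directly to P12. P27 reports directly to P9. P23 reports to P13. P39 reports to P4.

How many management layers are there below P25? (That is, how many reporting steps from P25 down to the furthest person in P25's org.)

The longest chain under P25 runs P25 → P28 → P31, which is 2 levels below P25.

2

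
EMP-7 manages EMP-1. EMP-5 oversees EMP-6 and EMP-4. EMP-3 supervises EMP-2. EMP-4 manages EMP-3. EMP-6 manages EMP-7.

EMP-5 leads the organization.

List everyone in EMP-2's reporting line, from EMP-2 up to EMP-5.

EMP-2 -> EMP-3 -> EMP-4 -> EMP-5

EMP-2 reports to EMP-3. EMP-3 reports to EMP-4. EMP-4 reports to EMP-5. EMP-5 is at the top.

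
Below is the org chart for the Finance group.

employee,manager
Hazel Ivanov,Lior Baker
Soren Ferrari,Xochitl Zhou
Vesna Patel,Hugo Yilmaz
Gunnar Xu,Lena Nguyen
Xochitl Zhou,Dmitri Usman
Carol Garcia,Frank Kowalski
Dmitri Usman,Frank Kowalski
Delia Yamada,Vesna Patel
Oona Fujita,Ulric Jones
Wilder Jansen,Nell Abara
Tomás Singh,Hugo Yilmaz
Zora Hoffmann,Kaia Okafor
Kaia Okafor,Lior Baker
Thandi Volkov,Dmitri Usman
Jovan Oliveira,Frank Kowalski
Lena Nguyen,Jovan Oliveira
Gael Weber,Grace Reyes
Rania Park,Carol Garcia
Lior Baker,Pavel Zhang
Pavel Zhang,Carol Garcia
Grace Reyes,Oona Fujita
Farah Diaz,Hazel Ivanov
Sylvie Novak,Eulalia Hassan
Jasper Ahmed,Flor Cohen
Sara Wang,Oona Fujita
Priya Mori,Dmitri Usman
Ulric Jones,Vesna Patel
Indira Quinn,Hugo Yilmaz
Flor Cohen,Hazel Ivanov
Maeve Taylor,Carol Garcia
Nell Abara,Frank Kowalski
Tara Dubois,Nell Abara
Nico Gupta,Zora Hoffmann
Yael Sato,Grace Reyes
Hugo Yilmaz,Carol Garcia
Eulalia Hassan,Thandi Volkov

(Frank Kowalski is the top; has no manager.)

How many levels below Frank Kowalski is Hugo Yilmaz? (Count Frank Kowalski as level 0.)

Chain from Hugo Yilmaz up to Frank Kowalski: Hugo Yilmaz → Carol Garcia → Frank Kowalski. That is 2 steps up, so Hugo Yilmaz is 2 levels below Frank Kowalski.

2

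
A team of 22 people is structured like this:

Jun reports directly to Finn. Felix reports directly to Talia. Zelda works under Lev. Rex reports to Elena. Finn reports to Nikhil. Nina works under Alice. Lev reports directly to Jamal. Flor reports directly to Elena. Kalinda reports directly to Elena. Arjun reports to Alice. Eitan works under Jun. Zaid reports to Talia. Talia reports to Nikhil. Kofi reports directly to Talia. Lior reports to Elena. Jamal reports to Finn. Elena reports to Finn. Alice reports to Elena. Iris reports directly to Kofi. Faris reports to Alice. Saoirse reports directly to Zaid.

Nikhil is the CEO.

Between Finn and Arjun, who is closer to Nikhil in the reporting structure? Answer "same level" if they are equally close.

Finn is 1 level below Nikhil; Arjun is 4. Finn is higher.

Finn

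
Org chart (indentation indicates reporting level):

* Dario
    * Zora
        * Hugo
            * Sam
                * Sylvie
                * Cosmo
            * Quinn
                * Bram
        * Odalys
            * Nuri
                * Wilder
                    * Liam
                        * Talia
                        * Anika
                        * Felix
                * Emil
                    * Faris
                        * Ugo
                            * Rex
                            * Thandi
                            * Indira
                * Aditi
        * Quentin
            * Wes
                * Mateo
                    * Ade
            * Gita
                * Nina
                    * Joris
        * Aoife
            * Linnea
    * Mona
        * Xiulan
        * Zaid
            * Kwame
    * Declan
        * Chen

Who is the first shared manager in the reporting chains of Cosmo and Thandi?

Cosmo's chain of managers is Sam, Hugo, Zora, Dario. Thandi's chain of managers is Ugo, Faris, Emil, Nuri, Odalys, Zora, Dario. The first manager that appears in both chains is Zora.

Zora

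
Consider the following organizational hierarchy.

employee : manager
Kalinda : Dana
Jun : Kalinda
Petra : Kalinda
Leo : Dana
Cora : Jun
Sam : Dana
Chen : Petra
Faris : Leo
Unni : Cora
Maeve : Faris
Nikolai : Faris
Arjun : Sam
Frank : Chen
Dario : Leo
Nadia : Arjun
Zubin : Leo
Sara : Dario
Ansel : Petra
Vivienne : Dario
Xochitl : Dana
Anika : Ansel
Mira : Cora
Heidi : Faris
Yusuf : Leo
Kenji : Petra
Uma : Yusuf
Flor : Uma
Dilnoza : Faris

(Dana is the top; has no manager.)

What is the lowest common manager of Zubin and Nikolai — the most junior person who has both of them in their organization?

Leo

Zubin's chain of managers is Leo, Dana. Nikolai's chain of managers is Faris, Leo, Dana. The first manager that appears in both chains is Leo.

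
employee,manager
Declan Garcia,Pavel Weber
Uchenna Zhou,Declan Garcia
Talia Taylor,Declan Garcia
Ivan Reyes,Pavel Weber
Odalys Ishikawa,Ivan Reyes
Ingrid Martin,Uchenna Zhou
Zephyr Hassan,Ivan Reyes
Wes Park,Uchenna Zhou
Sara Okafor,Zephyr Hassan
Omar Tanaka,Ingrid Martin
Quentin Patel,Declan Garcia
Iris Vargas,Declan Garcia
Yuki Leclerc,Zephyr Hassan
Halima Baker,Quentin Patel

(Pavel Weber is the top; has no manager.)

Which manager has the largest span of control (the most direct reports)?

Declan Garcia

Direct-report counts: Pavel Weber has 2; Ivan Reyes has 2; Zephyr Hassan has 2; Declan Garcia has 4; Quentin Patel has 1; Uchenna Zhou has 2; Ingrid Martin has 1. The largest is 4, held by Declan Garcia.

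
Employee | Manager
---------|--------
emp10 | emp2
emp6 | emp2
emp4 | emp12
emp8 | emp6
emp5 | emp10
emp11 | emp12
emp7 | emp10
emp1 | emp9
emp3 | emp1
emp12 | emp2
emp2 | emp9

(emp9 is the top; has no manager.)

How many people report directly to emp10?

emp10 directly manages emp7, emp5. That is 2 direct reports.

2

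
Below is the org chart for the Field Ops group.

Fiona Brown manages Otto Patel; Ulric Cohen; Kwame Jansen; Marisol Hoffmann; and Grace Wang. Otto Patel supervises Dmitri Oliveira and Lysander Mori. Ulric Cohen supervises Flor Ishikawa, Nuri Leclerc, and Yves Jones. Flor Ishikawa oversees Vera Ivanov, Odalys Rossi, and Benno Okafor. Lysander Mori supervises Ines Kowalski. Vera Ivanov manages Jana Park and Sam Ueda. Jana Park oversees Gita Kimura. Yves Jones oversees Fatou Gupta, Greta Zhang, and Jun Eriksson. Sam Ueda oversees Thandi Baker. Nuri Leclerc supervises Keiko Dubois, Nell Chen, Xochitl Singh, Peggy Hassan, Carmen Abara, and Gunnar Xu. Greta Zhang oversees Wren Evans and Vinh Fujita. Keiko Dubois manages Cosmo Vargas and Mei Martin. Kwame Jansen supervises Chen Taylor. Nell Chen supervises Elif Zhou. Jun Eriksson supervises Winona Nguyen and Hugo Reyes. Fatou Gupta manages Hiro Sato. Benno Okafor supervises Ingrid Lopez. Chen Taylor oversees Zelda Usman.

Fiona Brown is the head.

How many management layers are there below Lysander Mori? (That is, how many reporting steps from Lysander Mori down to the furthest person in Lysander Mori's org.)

1

The longest chain under Lysander Mori runs Lysander Mori → Ines Kowalski, which is 1 level below Lysander Mori.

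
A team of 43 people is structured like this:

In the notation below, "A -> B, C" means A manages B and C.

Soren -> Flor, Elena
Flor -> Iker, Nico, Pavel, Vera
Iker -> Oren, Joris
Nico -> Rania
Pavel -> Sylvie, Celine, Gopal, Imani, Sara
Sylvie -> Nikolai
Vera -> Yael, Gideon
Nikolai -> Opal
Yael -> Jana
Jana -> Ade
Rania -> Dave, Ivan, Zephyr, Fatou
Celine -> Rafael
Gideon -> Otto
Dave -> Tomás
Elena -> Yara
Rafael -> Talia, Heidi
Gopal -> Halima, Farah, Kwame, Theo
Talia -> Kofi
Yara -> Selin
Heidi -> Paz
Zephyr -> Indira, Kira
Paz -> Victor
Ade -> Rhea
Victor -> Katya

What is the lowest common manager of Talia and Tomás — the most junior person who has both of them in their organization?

Flor

Talia's chain of managers is Rafael, Celine, Pavel, Flor, Soren. Tomás's chain of managers is Dave, Rania, Nico, Flor, Soren. The first manager that appears in both chains is Flor.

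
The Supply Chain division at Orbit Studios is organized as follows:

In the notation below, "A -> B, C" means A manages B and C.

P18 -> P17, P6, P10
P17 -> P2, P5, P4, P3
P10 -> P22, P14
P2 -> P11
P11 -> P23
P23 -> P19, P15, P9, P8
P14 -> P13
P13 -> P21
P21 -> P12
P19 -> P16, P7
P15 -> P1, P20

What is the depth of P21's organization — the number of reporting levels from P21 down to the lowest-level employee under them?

1

The longest chain under P21 runs P21 → P12, which is 1 level below P21.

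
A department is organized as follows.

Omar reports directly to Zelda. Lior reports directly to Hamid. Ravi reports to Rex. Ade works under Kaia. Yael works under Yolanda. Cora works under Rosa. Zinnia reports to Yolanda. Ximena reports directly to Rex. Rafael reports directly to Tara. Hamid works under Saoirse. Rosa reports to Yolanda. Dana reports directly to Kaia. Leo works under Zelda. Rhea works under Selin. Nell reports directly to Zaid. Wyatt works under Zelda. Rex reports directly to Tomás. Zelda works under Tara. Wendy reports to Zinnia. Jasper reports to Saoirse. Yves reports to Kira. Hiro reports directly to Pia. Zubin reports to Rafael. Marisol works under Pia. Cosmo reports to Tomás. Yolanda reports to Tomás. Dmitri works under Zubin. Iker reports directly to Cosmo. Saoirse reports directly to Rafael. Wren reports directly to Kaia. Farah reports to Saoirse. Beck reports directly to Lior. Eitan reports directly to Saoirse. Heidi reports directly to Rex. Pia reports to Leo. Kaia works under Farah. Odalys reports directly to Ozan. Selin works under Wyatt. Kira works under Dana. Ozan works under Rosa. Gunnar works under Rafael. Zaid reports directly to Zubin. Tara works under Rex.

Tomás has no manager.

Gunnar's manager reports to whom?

Gunnar reports to Rafael, and Rafael reports to Tara. So Gunnar's skip-level manager is Tara.

Tara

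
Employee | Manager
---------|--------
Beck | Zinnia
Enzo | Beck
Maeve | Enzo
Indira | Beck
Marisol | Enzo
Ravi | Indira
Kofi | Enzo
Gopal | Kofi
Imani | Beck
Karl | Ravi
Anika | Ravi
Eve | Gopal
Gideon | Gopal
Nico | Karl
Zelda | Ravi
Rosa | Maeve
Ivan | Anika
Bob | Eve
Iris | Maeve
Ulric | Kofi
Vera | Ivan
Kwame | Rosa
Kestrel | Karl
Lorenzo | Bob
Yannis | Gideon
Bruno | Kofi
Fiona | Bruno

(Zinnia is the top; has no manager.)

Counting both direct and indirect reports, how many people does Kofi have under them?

9

Kofi directly manages Gopal, Ulric, Bruno. Under Gopal: Gideon, Yannis, Eve, Bob, Lorenzo (5). Ulric has no reports. Under Bruno: Fiona (1). So Kofi's organization is 3 direct reports plus everyone under them: 6 + 1 + 2 = 9.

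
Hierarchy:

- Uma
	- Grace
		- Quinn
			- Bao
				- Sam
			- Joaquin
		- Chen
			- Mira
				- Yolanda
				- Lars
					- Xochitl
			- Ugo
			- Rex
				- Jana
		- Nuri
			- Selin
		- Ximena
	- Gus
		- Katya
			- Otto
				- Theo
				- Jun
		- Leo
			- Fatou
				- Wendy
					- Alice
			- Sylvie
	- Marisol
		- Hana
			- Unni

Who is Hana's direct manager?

Hana reports directly to Marisol.

Marisol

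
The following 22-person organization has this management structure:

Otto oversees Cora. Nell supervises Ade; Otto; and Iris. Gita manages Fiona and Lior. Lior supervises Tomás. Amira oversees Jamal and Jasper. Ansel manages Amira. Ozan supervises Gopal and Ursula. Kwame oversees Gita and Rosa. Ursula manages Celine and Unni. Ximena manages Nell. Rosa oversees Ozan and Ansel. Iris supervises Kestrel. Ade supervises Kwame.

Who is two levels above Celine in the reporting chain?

Celine reports to Ursula, and Ursula reports to Ozan. So Celine's skip-level manager is Ozan.

Ozan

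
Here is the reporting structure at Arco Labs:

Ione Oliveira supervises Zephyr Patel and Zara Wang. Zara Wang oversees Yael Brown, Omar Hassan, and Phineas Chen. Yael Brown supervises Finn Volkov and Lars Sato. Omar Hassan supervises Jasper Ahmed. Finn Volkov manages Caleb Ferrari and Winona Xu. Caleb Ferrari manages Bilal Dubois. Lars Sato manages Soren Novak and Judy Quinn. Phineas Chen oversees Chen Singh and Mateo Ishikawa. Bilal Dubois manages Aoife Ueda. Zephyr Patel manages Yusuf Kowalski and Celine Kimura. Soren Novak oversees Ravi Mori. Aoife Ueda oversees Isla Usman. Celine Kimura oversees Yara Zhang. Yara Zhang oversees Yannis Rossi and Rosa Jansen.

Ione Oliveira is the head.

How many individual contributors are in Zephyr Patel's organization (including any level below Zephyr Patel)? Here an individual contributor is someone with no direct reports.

3

The people in Zephyr Patel's organization with no one reporting to them are Rosa Jansen, Yannis Rossi, Yusuf Kowalski. That is 3.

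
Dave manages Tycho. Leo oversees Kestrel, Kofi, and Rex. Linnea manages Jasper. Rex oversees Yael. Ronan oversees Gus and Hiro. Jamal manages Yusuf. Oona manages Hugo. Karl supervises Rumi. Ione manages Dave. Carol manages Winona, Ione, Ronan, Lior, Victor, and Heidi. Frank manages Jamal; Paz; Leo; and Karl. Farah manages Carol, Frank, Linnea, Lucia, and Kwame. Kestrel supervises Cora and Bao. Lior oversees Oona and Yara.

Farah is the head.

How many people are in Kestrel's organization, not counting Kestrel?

2

Kestrel directly manages Cora, Bao. Cora has no reports. Bao has no reports. So Kestrel's organization is 2 direct reports plus everyone under them: 1 + 1 = 2.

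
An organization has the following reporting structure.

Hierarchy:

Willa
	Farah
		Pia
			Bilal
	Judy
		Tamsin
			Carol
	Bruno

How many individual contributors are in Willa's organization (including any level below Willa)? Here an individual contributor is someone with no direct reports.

3

The people in Willa's organization with no one reporting to them are Bruno, Carol, Bilal. That is 3.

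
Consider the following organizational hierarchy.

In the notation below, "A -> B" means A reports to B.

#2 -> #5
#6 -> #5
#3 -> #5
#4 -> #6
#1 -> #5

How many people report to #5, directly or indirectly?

5

#5 directly manages #2, #6, #3, #1. #2 has no reports. Under #6: #4 (1). #3 has no reports. #1 has no reports. So #5's organization is 4 direct reports plus everyone under them: 1 + 2 + 1 + 1 = 5.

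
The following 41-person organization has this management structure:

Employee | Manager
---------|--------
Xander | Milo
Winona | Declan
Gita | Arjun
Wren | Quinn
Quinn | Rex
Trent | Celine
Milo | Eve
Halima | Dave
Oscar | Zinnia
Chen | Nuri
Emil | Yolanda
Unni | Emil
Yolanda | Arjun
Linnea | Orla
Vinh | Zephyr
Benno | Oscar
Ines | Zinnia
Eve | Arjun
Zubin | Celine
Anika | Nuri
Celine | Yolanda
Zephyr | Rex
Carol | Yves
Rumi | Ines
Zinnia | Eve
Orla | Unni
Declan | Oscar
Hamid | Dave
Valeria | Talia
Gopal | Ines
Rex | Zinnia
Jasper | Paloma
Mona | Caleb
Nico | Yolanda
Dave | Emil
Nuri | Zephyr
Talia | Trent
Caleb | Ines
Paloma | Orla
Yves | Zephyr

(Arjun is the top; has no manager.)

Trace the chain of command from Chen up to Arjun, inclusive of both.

Chen -> Nuri -> Zephyr -> Rex -> Zinnia -> Eve -> Arjun

Chen reports to Nuri. Nuri reports to Zephyr. Zephyr reports to Rex. Rex reports to Zinnia. Zinnia reports to Eve. Eve reports to Arjun. Arjun is at the top.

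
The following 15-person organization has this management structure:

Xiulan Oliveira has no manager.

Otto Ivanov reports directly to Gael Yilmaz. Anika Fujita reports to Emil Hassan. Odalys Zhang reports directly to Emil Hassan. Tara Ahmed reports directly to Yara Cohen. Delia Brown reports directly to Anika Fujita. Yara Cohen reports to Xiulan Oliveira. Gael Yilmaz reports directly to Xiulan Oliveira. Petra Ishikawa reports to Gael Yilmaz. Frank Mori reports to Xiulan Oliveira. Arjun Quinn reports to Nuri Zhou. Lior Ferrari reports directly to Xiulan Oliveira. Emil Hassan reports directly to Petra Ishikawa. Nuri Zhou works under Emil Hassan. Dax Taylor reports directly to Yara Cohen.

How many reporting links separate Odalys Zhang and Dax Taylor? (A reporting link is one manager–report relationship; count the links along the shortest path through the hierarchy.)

6

Odalys Zhang is 4 levels below Xiulan Oliveira, and Dax Taylor is 2 levels below Xiulan Oliveira (their lowest common manager). The shortest path runs up from Odalys Zhang to Xiulan Oliveira and back down to Dax Taylor: 4 + 2 = 6 links.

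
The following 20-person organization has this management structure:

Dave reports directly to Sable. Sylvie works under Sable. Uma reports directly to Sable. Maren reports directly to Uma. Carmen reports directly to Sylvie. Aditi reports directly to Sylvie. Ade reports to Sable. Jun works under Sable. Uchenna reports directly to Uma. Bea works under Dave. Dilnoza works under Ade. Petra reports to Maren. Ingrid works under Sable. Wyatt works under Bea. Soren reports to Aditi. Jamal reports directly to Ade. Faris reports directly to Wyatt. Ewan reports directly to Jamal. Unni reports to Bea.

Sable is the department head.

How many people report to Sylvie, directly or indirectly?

Sylvie directly manages Carmen, Aditi. Carmen has no reports. Under Aditi: Soren (1). So Sylvie's organization is 2 direct reports plus everyone under them: 1 + 2 = 3.

3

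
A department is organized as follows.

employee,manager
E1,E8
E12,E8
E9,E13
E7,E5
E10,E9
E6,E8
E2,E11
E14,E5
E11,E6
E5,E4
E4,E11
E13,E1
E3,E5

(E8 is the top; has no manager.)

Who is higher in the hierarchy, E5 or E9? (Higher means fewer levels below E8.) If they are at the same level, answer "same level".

E5 is 4 levels below E8; E9 is 3. E9 is higher.

E9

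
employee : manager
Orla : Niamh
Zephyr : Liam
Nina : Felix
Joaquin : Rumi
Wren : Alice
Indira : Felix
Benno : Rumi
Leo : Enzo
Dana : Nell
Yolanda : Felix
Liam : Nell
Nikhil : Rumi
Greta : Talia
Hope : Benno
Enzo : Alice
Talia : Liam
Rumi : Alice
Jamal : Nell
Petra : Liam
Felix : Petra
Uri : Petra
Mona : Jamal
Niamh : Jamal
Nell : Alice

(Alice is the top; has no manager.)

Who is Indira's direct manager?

Felix

Indira reports directly to Felix.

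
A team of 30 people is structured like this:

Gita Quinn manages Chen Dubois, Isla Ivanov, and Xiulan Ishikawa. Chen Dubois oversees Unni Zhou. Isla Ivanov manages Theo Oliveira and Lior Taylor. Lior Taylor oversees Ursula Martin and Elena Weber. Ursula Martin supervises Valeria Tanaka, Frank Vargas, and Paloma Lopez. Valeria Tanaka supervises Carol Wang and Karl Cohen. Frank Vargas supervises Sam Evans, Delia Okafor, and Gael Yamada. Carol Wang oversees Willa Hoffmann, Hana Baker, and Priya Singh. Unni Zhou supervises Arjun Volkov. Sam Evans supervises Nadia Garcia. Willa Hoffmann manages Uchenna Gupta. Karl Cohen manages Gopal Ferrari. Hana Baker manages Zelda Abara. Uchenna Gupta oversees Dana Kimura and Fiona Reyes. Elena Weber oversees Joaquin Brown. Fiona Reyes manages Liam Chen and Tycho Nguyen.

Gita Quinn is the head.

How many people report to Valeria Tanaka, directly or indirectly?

12

Valeria Tanaka directly manages Carol Wang, Karl Cohen. Under Carol Wang: Priya Singh, Hana Baker, Zelda Abara, Willa Hoffmann, Uchenna Gupta, Dana Kimura, Fiona Reyes, Tycho Nguyen, Liam Chen (9). Under Karl Cohen: Gopal Ferrari (1). So Valeria Tanaka's organization is 2 direct reports plus everyone under them: 10 + 2 = 12.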